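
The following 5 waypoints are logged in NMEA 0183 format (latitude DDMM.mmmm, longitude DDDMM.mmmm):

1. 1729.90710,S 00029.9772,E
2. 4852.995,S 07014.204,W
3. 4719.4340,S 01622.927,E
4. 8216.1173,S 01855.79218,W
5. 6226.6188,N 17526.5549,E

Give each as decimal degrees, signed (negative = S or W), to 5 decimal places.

Point 1:
  Latitude: split at 2 digits → 17° and 29.9071′; 17 + 29.9071/60 = 17.498452
  hemisphere S, so the sign is −
  Lon: split at 3 digits → 000° and 29.9772′; 0 + 29.9772/60 = 0.499620
  E → positive
Point 2:
  φ: split at 2 digits → 48° and 52.995′; 48 + 52.995/60 = 48.883250
  S → negative
  Longitude: degrees = first 3 digits = 70, minutes = 14.204; 70 + 14.204/60 = 70.236733
  hemisphere W, so the sign is −
Point 3:
  φ: split at 2 digits → 47° and 19.434′; 47 + 19.434/60 = 47.323900
  S → negative
  λ: degrees = first 3 digits = 16, minutes = 22.927; 16 + 22.927/60 = 16.382117
  E ⇒ keep positive
Point 4:
  Lat: degrees = first 2 digits = 82, minutes = 16.1173; 82 + 16.1173/60 = 82.268622
  S ⇒ negate
  Lon: degrees = first 3 digits = 18, minutes = 55.79218; 18 + 55.79218/60 = 18.929870
  W → negative
Point 5:
  φ: split at 2 digits → 62° and 26.6188′; 62 + 26.6188/60 = 62.443647
  N → positive
  λ: degrees = first 3 digits = 175, minutes = 26.5549; 175 + 26.5549/60 = 175.442582
  E → positive

1. -17.49845, 0.49962
2. -48.88325, -70.23673
3. -47.32390, 16.38212
4. -82.26862, -18.92987
5. 62.44365, 175.44258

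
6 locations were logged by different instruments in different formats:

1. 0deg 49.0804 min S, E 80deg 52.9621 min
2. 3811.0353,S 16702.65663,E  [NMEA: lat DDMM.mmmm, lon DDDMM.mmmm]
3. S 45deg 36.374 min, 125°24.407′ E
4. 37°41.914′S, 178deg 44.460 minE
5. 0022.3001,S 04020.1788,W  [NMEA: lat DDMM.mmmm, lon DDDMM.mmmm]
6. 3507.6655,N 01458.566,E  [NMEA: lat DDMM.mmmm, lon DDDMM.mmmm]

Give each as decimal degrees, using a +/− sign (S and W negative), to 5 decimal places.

1. -0.81801, 80.88270
2. -38.18392, 167.04428
3. -45.60623, 125.40678
4. -37.69857, 178.74100
5. -0.37167, -40.33631
6. 35.12776, 14.97610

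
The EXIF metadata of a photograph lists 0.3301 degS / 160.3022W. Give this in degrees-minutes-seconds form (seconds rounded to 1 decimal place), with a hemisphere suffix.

0°19′48.4″ S, 160°18′7.9″ W

Lat: 0.330100 × 60 = 19.80600′ → 19′, remainder × 60 = 48.360″
λ: 0.302200° → 18.13200′; 0.13200 × 60 = 7.920″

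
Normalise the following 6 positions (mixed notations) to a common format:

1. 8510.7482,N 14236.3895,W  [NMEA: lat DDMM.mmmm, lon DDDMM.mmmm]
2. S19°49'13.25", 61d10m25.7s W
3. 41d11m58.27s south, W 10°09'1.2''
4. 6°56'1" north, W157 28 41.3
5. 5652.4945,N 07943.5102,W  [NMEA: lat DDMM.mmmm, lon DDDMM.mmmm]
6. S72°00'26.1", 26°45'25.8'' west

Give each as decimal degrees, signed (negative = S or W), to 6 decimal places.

1. 85.179137, -142.606492
2. -19.820347, -61.173806
3. -41.199519, -10.150333
4. 6.933611, -157.478139
5. 56.874908, -79.725170
6. -72.007250, -26.757167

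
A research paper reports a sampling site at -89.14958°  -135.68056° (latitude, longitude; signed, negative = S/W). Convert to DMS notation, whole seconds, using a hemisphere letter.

Latitude is negative → S; |value| = 89.149580
Lat: 0.149580° → 8.97480′; 0.97480 × 60 = 58.49″
Longitude is negative → W; |value| = 135.680560
λ: 0.680560 × 60 = 40.83360′ → 40′, remainder × 60 = 50.02″

89°08′58″ S, 135°40′50″ W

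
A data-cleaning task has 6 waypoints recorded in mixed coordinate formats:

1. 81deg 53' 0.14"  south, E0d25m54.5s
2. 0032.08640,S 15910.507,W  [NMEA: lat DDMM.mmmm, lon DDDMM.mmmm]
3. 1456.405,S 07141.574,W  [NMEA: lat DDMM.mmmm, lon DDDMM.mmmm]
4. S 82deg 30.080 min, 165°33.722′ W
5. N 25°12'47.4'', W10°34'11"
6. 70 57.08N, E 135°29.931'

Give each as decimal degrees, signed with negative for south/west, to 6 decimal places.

Point 1:
  Latitude: 81 + 53/60 + 0.14/3600 = 81.8833722
  hemisphere S, so the sign is −
  λ: 0° + 25/60 + 54.5/3600 = 0 + 0.416667 + 0.015139 = 0.4318056
  E ⇒ keep positive
Point 2:
  Lat: split at 2 digits → 00° and 32.0864′; 0 + 32.0864/60 = 0.5347733
  hemisphere S, so the sign is −
  Longitude: split at 3 digits → 159° and 10.507′; 159 + 10.507/60 = 159.1751167
  W → negative
Point 3:
  Lat: split at 2 digits → 14° and 56.405′; 14 + 56.405/60 = 14.9400833
  S ⇒ negate
  λ: degrees = first 3 digits = 71, minutes = 41.574; 71 + 41.574/60 = 71.6929000
  hemisphere W, so the sign is −
Point 4:
  Lat: 30.08′ = 0.501333°; total 82.5013333
  S → negative
  Lon: 165 + 33.722/60 = 165.5620333
  W ⇒ negate
Point 5:
  Latitude: 25 + 12/60 + 47.4/3600 = 25.2131667
  N ⇒ keep positive
  Lon: 10 + 34/60 + 11/3600 = 10.5697222
  W ⇒ negate
Point 6:
  Latitude: 57.08′ = 0.951333°; total 70.9513333
  N → positive
  λ: 29.931′ = 0.498850°; total 135.4988500
  E → positive

1. -81.883372, 0.431806
2. -0.534773, -159.175117
3. -14.940083, -71.692900
4. -82.501333, -165.562033
5. 25.213167, -10.569722
6. 70.951333, 135.498850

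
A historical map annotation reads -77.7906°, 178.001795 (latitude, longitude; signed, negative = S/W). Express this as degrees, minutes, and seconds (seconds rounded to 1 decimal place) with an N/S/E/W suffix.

77°47′26.2″ S, 178°00′6.5″ E

Latitude is negative → S; |value| = 77.790600
Lat: 0.790600° → 47.43600′; 0.43600 × 60 = 26.160″
Longitude: whole degrees 178; 0.10770′ → 0′ and 6.462″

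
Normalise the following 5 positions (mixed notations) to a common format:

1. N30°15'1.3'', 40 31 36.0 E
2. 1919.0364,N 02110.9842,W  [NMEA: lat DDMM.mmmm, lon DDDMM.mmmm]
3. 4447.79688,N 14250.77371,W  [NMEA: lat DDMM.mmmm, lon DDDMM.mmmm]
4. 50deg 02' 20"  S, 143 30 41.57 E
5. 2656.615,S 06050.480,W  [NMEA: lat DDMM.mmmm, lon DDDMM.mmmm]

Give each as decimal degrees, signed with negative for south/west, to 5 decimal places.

1. 30.25036, 40.52667
2. 19.31727, -21.18307
3. 44.79661, -142.84623
4. -50.03889, 143.51155
5. -26.94358, -60.84133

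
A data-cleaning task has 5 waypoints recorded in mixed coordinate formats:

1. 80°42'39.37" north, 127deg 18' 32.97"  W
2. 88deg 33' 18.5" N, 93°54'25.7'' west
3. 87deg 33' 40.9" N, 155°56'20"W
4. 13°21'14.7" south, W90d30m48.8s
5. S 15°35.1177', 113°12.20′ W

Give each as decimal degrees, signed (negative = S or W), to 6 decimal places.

1. 80.710936, -127.309158
2. 88.555139, -93.907139
3. 87.561361, -155.938889
4. -13.354083, -90.513556
5. -15.585295, -113.203333

Point 1:
  Lat: 42′ + 39.37″ = 42.65617′; 80 + 42.65617/60 = 80.7109361
  N ⇒ keep positive
  Lon: 127° + 18/60 + 32.97/3600 = 127 + 0.300000 + 0.009158 = 127.3091583
  hemisphere W, so the sign is −
Point 2:
  φ: 88° + 33/60 + 18.5/3600 = 88 + 0.550000 + 0.005139 = 88.5551389
  N ⇒ keep positive
  Longitude: 93 + 54/60 + 25.7/3600 = 93.9071389
  hemisphere W, so the sign is −
Point 3:
  Latitude: 87° + 33/60 + 40.9/3600 = 87 + 0.550000 + 0.011361 = 87.5613611
  N → positive
  λ: 155° + 56/60 + 20/3600 = 155 + 0.933333 + 0.005556 = 155.9388889
  W ⇒ negate
Point 4:
  φ: 13° + 21/60 + 14.7/3600 = 13 + 0.350000 + 0.004083 = 13.3540833
  S ⇒ negate
  Longitude: 90 + 30/60 + 48.8/3600 = 90.5135556
  W ⇒ negate
Point 5:
  Lat: 35.1177′ = 0.585295°; total 15.5852950
  S ⇒ negate
  Lon: 113 + 12.2/60 = 113.2033333
  W ⇒ negate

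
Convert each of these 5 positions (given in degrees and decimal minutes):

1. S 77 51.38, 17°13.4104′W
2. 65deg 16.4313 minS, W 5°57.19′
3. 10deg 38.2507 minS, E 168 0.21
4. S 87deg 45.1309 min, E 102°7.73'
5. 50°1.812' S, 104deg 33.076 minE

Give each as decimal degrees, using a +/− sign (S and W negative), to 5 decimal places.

1. -77.85633, -17.22351
2. -65.27386, -5.95317
3. -10.63751, 168.00350
4. -87.75218, 102.12883
5. -50.03020, 104.55127

Point 1:
  φ: 77 + 51.38/60 = 77.856333
  S ⇒ negate
  Lon: 17 + 13.4104/60 = 17.223507
  hemisphere W, so the sign is −
Point 2:
  Lat: 16.4313′ = 0.273855°; total 65.273855
  S → negative
  Longitude: 5 + 57.19/60 = 5.953167
  hemisphere W, so the sign is −
Point 3:
  Latitude: 38.2507′ = 0.637512°; total 10.637512
  S → negative
  λ: 168 + 0.21/60 = 168.003500
  E → positive
Point 4:
  Latitude: 45.1309′ = 0.752182°; total 87.752182
  S → negative
  λ: 7.73′ = 0.128833°; total 102.128833
  E → positive
Point 5:
  Latitude: 50 + 1.812/60 = 50.030200
  hemisphere S, so the sign is −
  Lon: 33.076′ = 0.551267°; total 104.551267
  E ⇒ keep positive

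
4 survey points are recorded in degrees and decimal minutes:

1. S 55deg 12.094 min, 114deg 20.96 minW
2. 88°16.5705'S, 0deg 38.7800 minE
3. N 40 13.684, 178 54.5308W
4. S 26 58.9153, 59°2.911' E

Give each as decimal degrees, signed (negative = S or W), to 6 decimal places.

Point 1:
  φ: 55 + 12.094/60 = 55.2015667
  hemisphere S, so the sign is −
  Longitude: 114 + 20.96/60 = 114.3493333
  W → negative
Point 2:
  Lat: 88 + 16.5705/60 = 88.2761750
  S → negative
  λ: 0 + 38.78/60 = 0.6463333
  E ⇒ keep positive
Point 3:
  Latitude: 40 + 13.684/60 = 40.2280667
  N ⇒ keep positive
  Lon: 178 + 54.5308/60 = 178.9088467
  hemisphere W, so the sign is −
Point 4:
  Lat: 58.9153′ = 0.981922°; total 26.9819217
  S ⇒ negate
  λ: 59 + 2.911/60 = 59.0485167
  E ⇒ keep positive

1. -55.201567, -114.349333
2. -88.276175, 0.646333
3. 40.228067, -178.908847
4. -26.981922, 59.048517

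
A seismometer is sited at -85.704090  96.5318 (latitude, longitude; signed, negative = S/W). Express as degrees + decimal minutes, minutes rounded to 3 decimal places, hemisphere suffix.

Latitude is negative → S; |value| = 85.704090
Lat: minutes = (85.704090 − 85) × 60 = 42.24540
Longitude: minutes = (96.531800 − 96) × 60 = 31.90800

85° 42.245′ S, 96° 31.908′ E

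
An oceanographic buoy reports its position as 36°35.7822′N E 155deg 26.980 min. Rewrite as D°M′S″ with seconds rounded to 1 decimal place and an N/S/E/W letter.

Latitude: fractional minutes 0.78220 × 60 = 46.932″
Lon: fractional minutes 0.98000 × 60 = 58.800″

36°35′46.9″ N, 155°26′58.8″ E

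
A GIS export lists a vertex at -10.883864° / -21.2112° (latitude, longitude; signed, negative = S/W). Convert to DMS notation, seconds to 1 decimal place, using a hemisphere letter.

10°53′1.9″ S, 21°12′40.3″ W

Latitude is negative → S; |value| = 10.883864
φ: 0.883864° → 53.03184′; 0.03184 × 60 = 1.910″
Longitude is negative → W; |value| = 21.211200
Lon: whole degrees 21; 12.67200′ → 12′ and 40.320″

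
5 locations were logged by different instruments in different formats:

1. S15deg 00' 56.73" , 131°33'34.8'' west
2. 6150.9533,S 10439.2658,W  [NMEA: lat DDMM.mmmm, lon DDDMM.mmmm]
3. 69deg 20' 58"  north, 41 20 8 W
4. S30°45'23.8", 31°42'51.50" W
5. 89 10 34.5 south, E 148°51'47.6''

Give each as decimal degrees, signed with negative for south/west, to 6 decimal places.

1. -15.015758, -131.559667
2. -61.849222, -104.654430
3. 69.349444, -41.335556
4. -30.756611, -31.714306
5. -89.176250, 148.863222

Point 1:
  Latitude: 0′ + 56.73″ = 0.94550′; 15 + 0.94550/60 = 15.0157583
  S → negative
  λ: 131° + 33/60 + 34.8/3600 = 131 + 0.550000 + 0.009667 = 131.5596667
  hemisphere W, so the sign is −
Point 2:
  Lat: degrees = first 2 digits = 61, minutes = 50.9533; 61 + 50.9533/60 = 61.8492217
  S → negative
  Lon: split at 3 digits → 104° and 39.2658′; 104 + 39.2658/60 = 104.6544300
  W ⇒ negate
Point 3:
  Lat: 69° + 20/60 + 58/3600 = 69 + 0.333333 + 0.016111 = 69.3494444
  N → positive
  Longitude: 41 + 20/60 + 8/3600 = 41.3355556
  hemisphere W, so the sign is −
Point 4:
  Lat: 45′ + 23.8″ = 45.39667′; 30 + 45.39667/60 = 30.7566111
  S ⇒ negate
  λ: 42′ + 51.5″ = 42.85833′; 31 + 42.85833/60 = 31.7143056
  W → negative
Point 5:
  Lat: 89° + 10/60 + 34.5/3600 = 89 + 0.166667 + 0.009583 = 89.1762500
  S ⇒ negate
  Lon: 51′ + 47.6″ = 51.79333′; 148 + 51.79333/60 = 148.8632222
  E → positive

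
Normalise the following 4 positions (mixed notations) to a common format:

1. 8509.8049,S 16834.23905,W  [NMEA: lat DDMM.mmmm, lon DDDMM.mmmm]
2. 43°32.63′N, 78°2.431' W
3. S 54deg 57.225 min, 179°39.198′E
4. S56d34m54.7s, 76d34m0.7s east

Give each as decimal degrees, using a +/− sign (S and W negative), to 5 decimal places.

1. -85.16342, -168.57065
2. 43.54383, -78.04052
3. -54.95375, 179.65330
4. -56.58186, 76.56686

Point 1:
  φ: degrees = first 2 digits = 85, minutes = 9.8049; 85 + 9.8049/60 = 85.163415
  S ⇒ negate
  λ: split at 3 digits → 168° and 34.23905′; 168 + 34.23905/60 = 168.570651
  W → negative
Point 2:
  Lat: 43 + 32.63/60 = 43.543833
  N → positive
  λ: 78 + 2.431/60 = 78.040517
  hemisphere W, so the sign is −
Point 3:
  φ: 57.225′ = 0.953750°; total 54.953750
  S ⇒ negate
  λ: 179 + 39.198/60 = 179.653300
  E ⇒ keep positive
Point 4:
  Lat: 34′ + 54.7″ = 34.91167′; 56 + 34.91167/60 = 56.581861
  hemisphere S, so the sign is −
  Lon: 34′ + 0.7″ = 34.01167′; 76 + 34.01167/60 = 76.566861
  E → positive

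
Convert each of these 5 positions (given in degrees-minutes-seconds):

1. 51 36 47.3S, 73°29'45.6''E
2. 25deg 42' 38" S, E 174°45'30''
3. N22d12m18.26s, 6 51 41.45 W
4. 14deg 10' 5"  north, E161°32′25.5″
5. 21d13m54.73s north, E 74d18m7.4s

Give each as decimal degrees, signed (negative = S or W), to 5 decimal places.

Point 1:
  Lat: 51 + 36/60 + 47.3/3600 = 51.613139
  S → negative
  Lon: 29′ + 45.6″ = 29.76000′; 73 + 29.76000/60 = 73.496000
  E → positive
Point 2:
  Lat: 42′ + 38″ = 42.63333′; 25 + 42.63333/60 = 25.710556
  hemisphere S, so the sign is −
  λ: 45′ + 30″ = 45.50000′; 174 + 45.50000/60 = 174.758333
  E → positive
Point 3:
  Latitude: 12′ + 18.26″ = 12.30433′; 22 + 12.30433/60 = 22.205072
  N → positive
  Longitude: 6 + 51/60 + 41.45/3600 = 6.861514
  W ⇒ negate
Point 4:
  φ: 10′ + 5″ = 10.08333′; 14 + 10.08333/60 = 14.168056
  N ⇒ keep positive
  λ: 161° + 32/60 + 25.5/3600 = 161 + 0.533333 + 0.007083 = 161.540417
  E ⇒ keep positive
Point 5:
  φ: 21° + 13/60 + 54.73/3600 = 21 + 0.216667 + 0.015203 = 21.231869
  N → positive
  Lon: 74 + 18/60 + 7.4/3600 = 74.302056
  E → positive

1. -51.61314, 73.49600
2. -25.71056, 174.75833
3. 22.20507, -6.86151
4. 14.16806, 161.54042
5. 21.23187, 74.30206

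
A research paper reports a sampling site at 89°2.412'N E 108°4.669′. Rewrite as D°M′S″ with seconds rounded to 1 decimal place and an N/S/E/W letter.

89°02′24.7″ N, 108°04′40.1″ E

Lat: fractional minutes 0.41200 × 60 = 24.720″
Longitude: fractional minutes 0.66900 × 60 = 40.140″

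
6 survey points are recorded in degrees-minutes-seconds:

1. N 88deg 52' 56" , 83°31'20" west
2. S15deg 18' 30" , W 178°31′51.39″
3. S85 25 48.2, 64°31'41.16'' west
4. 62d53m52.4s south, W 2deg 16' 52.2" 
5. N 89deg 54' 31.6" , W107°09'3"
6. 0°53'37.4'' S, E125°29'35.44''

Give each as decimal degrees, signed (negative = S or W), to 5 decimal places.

1. 88.88222, -83.52222
2. -15.30833, -178.53094
3. -85.43006, -64.52810
4. -62.89789, -2.28117
5. 89.90878, -107.15083
6. -0.89372, 125.49318

Point 1:
  Latitude: 88 + 52/60 + 56/3600 = 88.882222
  N ⇒ keep positive
  Longitude: 83° + 31/60 + 20/3600 = 83 + 0.516667 + 0.005556 = 83.522222
  hemisphere W, so the sign is −
Point 2:
  Latitude: 15 + 18/60 + 30/3600 = 15.308333
  S → negative
  λ: 178° + 31/60 + 51.39/3600 = 178 + 0.516667 + 0.014275 = 178.530942
  hemisphere W, so the sign is −
Point 3:
  Lat: 85° + 25/60 + 48.2/3600 = 85 + 0.416667 + 0.013389 = 85.430056
  hemisphere S, so the sign is −
  λ: 64 + 31/60 + 41.16/3600 = 64.528100
  W → negative
Point 4:
  Lat: 53′ + 52.4″ = 53.87333′; 62 + 53.87333/60 = 62.897889
  hemisphere S, so the sign is −
  Longitude: 2 + 16/60 + 52.2/3600 = 2.281167
  W → negative
Point 5:
  Latitude: 54′ + 31.6″ = 54.52667′; 89 + 54.52667/60 = 89.908778
  N ⇒ keep positive
  λ: 107 + 9/60 + 3/3600 = 107.150833
  hemisphere W, so the sign is −
Point 6:
  Latitude: 0 + 53/60 + 37.4/3600 = 0.893722
  S → negative
  Longitude: 29′ + 35.44″ = 29.59067′; 125 + 29.59067/60 = 125.493178
  E ⇒ keep positive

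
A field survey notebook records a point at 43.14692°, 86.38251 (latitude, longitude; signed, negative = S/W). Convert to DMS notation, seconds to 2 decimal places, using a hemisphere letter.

43°08′48.91″ N, 86°22′57.04″ E

Latitude: 0.146920 × 60 = 8.81520′ → 8′, remainder × 60 = 48.9120″
Lon: 0.382510 × 60 = 22.95060′ → 22′, remainder × 60 = 57.0360″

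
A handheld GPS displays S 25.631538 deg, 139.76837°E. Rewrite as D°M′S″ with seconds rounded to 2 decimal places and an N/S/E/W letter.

Latitude: 0.631538 × 60 = 37.89228′ → 37′, remainder × 60 = 53.5368″
λ: 0.768370 × 60 = 46.10220′ → 46′, remainder × 60 = 6.1320″

25°37′53.54″ S, 139°46′6.13″ E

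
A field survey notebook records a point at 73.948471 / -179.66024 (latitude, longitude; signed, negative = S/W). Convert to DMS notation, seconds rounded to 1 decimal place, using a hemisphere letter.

Latitude: whole degrees 73; 56.90826′ → 56′ and 54.496″
Longitude is negative → W; |value| = 179.660240
Longitude: 0.660240° → 39.61440′; 0.61440 × 60 = 36.864″

73°56′54.5″ N, 179°39′36.9″ W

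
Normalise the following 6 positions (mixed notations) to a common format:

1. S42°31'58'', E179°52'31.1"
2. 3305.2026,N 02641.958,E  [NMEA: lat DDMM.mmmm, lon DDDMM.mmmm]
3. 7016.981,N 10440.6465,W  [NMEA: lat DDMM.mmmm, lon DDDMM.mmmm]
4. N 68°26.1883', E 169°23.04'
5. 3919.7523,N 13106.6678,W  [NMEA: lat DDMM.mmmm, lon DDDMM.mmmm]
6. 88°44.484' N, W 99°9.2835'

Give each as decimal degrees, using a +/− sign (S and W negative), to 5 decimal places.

Point 1:
  Latitude: 42° + 31/60 + 58/3600 = 42 + 0.516667 + 0.016111 = 42.532778
  S → negative
  Lon: 52′ + 31.1″ = 52.51833′; 179 + 52.51833/60 = 179.875306
  E ⇒ keep positive
Point 2:
  Latitude: split at 2 digits → 33° and 5.2026′; 33 + 5.2026/60 = 33.086710
  N ⇒ keep positive
  λ: degrees = first 3 digits = 26, minutes = 41.958; 26 + 41.958/60 = 26.699300
  E ⇒ keep positive
Point 3:
  Latitude: degrees = first 2 digits = 70, minutes = 16.981; 70 + 16.981/60 = 70.283017
  N → positive
  Lon: split at 3 digits → 104° and 40.6465′; 104 + 40.6465/60 = 104.677442
  W → negative
Point 4:
  Latitude: 68 + 26.1883/60 = 68.436472
  N ⇒ keep positive
  λ: 169 + 23.04/60 = 169.384000
  E → positive
Point 5:
  Lat: degrees = first 2 digits = 39, minutes = 19.7523; 39 + 19.7523/60 = 39.329205
  N ⇒ keep positive
  Lon: split at 3 digits → 131° and 6.6678′; 131 + 6.6678/60 = 131.111130
  W → negative
Point 6:
  Lat: 88 + 44.484/60 = 88.741400
  N ⇒ keep positive
  λ: 99 + 9.2835/60 = 99.154725
  W ⇒ negate

1. -42.53278, 179.87531
2. 33.08671, 26.69930
3. 70.28302, -104.67744
4. 68.43647, 169.38400
5. 39.32921, -131.11113
6. 88.74140, -99.15473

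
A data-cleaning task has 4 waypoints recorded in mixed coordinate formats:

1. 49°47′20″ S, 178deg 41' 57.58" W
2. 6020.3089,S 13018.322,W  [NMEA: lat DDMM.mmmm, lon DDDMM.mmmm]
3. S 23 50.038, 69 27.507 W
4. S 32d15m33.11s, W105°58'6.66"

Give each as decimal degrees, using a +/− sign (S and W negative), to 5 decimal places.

1. -49.78889, -178.69933
2. -60.33848, -130.30537
3. -23.83397, -69.45845
4. -32.25920, -105.96852

Point 1:
  φ: 49 + 47/60 + 20/3600 = 49.788889
  hemisphere S, so the sign is −
  λ: 178 + 41/60 + 57.58/3600 = 178.699328
  W ⇒ negate
Point 2:
  Lat: degrees = first 2 digits = 60, minutes = 20.3089; 60 + 20.3089/60 = 60.338482
  S → negative
  Lon: degrees = first 3 digits = 130, minutes = 18.322; 130 + 18.322/60 = 130.305367
  W ⇒ negate
Point 3:
  φ: 23 + 50.038/60 = 23.833967
  S ⇒ negate
  λ: 69 + 27.507/60 = 69.458450
  hemisphere W, so the sign is −
Point 4:
  φ: 32 + 15/60 + 33.11/3600 = 32.259197
  S ⇒ negate
  Lon: 105° + 58/60 + 6.66/3600 = 105 + 0.966667 + 0.001850 = 105.968517
  W ⇒ negate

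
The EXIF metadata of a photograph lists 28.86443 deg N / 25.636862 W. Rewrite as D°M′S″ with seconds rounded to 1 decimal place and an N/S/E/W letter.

28°51′51.9″ N, 25°38′12.7″ W

Latitude: 0.864430° → 51.86580′; 0.86580 × 60 = 51.948″
Longitude: whole degrees 25; 38.21172′ → 38′ and 12.703″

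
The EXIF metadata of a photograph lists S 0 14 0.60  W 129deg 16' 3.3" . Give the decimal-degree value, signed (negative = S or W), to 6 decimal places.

φ: 0 + 14/60 + 0.6/3600 = 0.2335000
S ⇒ negate
Longitude: 16′ + 3.3″ = 16.05500′; 129 + 16.05500/60 = 129.2675833
W → negative

-0.233500, -129.267583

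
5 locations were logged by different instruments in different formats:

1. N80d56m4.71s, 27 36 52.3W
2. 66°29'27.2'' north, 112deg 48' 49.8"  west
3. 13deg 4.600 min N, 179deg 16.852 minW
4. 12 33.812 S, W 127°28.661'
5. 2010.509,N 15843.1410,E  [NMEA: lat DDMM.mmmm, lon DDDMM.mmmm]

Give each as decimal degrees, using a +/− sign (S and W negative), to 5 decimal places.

1. 80.93464, -27.61453
2. 66.49089, -112.81383
3. 13.07667, -179.28087
4. -12.56353, -127.47768
5. 20.17515, 158.71902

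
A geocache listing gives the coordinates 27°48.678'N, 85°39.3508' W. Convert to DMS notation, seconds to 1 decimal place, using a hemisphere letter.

27°48′40.7″ N, 85°39′21.0″ W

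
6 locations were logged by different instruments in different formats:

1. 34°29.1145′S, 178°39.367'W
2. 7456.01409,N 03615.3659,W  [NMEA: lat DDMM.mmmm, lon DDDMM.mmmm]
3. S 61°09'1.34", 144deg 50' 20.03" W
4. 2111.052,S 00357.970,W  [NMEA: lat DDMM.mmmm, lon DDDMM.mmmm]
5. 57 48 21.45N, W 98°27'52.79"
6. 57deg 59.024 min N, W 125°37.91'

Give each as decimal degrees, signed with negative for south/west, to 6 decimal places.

1. -34.485242, -178.656117
2. 74.933568, -36.256098
3. -61.150372, -144.838897
4. -21.184200, -3.966167
5. 57.805958, -98.464664
6. 57.983733, -125.631833

Point 1:
  Lat: 29.1145′ = 0.485242°; total 34.4852417
  hemisphere S, so the sign is −
  Lon: 39.367′ = 0.656117°; total 178.6561167
  W → negative
Point 2:
  Latitude: split at 2 digits → 74° and 56.01409′; 74 + 56.01409/60 = 74.9335682
  N ⇒ keep positive
  λ: split at 3 digits → 036° and 15.3659′; 36 + 15.3659/60 = 36.2560983
  W → negative
Point 3:
  Latitude: 9′ + 1.34″ = 9.02233′; 61 + 9.02233/60 = 61.1503722
  S → negative
  Lon: 144° + 50/60 + 20.03/3600 = 144 + 0.833333 + 0.005564 = 144.8388972
  W ⇒ negate
Point 4:
  Latitude: split at 2 digits → 21° and 11.052′; 21 + 11.052/60 = 21.1842000
  hemisphere S, so the sign is −
  Lon: degrees = first 3 digits = 3, minutes = 57.97; 3 + 57.97/60 = 3.9661667
  hemisphere W, so the sign is −
Point 5:
  Latitude: 57° + 48/60 + 21.45/3600 = 57 + 0.800000 + 0.005958 = 57.8059583
  N → positive
  Longitude: 98° + 27/60 + 52.79/3600 = 98 + 0.450000 + 0.014664 = 98.4646639
  W → negative
Point 6:
  Lat: 59.024′ = 0.983733°; total 57.9837333
  N ⇒ keep positive
  λ: 37.91′ = 0.631833°; total 125.6318333
  W → negative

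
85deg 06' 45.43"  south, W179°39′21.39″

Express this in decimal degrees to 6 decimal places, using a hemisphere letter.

85.112619° S, 179.655942° W

φ: 85 + 6/60 + 45.43/3600 = 85.1126194
λ: 179° + 39/60 + 21.39/3600 = 179 + 0.650000 + 0.005942 = 179.6559417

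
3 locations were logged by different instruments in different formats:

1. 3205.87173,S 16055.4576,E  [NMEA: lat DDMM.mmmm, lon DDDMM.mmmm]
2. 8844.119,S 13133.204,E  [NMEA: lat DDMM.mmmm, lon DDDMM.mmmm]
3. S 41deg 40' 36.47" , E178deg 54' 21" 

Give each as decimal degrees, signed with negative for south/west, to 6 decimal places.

1. -32.097862, 160.924293
2. -88.735317, 131.553400
3. -41.676797, 178.905833

Point 1:
  φ: split at 2 digits → 32° and 5.87173′; 32 + 5.87173/60 = 32.0978622
  S → negative
  Lon: split at 3 digits → 160° and 55.4576′; 160 + 55.4576/60 = 160.9242933
  E → positive
Point 2:
  φ: split at 2 digits → 88° and 44.119′; 88 + 44.119/60 = 88.7353167
  hemisphere S, so the sign is −
  λ: split at 3 digits → 131° and 33.204′; 131 + 33.204/60 = 131.5534000
  E → positive
Point 3:
  Lat: 40′ + 36.47″ = 40.60783′; 41 + 40.60783/60 = 41.6767972
  S → negative
  λ: 178 + 54/60 + 21/3600 = 178.9058333
  E ⇒ keep positive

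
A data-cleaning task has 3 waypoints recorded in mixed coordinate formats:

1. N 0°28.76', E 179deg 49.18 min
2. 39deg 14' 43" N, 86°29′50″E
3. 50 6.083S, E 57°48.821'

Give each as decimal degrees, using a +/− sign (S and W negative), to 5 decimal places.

Point 1:
  Lat: 28.76′ = 0.479333°; total 0.479333
  N → positive
  Lon: 179 + 49.18/60 = 179.819667
  E → positive
Point 2:
  φ: 39 + 14/60 + 43/3600 = 39.245278
  N → positive
  Longitude: 86 + 29/60 + 50/3600 = 86.497222
  E → positive
Point 3:
  Latitude: 50 + 6.083/60 = 50.101383
  S → negative
  Lon: 57 + 48.821/60 = 57.813683
  E ⇒ keep positive

1. 0.47933, 179.81967
2. 39.24528, 86.49722
3. -50.10138, 57.81368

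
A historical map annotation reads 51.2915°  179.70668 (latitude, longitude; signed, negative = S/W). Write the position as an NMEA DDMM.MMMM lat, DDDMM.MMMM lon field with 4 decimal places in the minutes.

5117.4900,N / 17942.4008,E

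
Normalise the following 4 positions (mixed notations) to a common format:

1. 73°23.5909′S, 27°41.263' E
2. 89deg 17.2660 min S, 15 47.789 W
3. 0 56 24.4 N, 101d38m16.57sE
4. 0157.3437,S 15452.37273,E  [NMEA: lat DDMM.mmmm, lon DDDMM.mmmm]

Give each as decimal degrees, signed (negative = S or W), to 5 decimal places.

Point 1:
  Lat: 73 + 23.5909/60 = 73.393182
  hemisphere S, so the sign is −
  Longitude: 27 + 41.263/60 = 27.687717
  E → positive
Point 2:
  Lat: 17.266′ = 0.287767°; total 89.287767
  S ⇒ negate
  λ: 15 + 47.789/60 = 15.796483
  W → negative
Point 3:
  φ: 0° + 56/60 + 24.4/3600 = 0 + 0.933333 + 0.006778 = 0.940111
  N → positive
  λ: 101 + 38/60 + 16.57/3600 = 101.637936
  E ⇒ keep positive
Point 4:
  φ: split at 2 digits → 01° and 57.3437′; 1 + 57.3437/60 = 1.955728
  S ⇒ negate
  Longitude: degrees = first 3 digits = 154, minutes = 52.37273; 154 + 52.37273/60 = 154.872879
  E → positive

1. -73.39318, 27.68772
2. -89.28777, -15.79648
3. 0.94011, 101.63794
4. -1.95573, 154.87288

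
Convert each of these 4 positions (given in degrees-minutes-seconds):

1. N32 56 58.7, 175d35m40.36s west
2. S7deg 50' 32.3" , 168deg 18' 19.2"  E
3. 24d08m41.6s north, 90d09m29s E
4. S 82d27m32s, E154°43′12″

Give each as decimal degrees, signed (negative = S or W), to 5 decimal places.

1. 32.94964, -175.59454
2. -7.84231, 168.30533
3. 24.14489, 90.15806
4. -82.45889, 154.72000

Point 1:
  Lat: 32° + 56/60 + 58.7/3600 = 32 + 0.933333 + 0.016306 = 32.949639
  N → positive
  Lon: 175° + 35/60 + 40.36/3600 = 175 + 0.583333 + 0.011211 = 175.594544
  hemisphere W, so the sign is −
Point 2:
  Latitude: 7 + 50/60 + 32.3/3600 = 7.842306
  hemisphere S, so the sign is −
  Longitude: 168 + 18/60 + 19.2/3600 = 168.305333
  E ⇒ keep positive
Point 3:
  Latitude: 24 + 8/60 + 41.6/3600 = 24.144889
  N → positive
  Lon: 90 + 9/60 + 29/3600 = 90.158056
  E ⇒ keep positive
Point 4:
  Latitude: 27′ + 32″ = 27.53333′; 82 + 27.53333/60 = 82.458889
  S ⇒ negate
  λ: 154° + 43/60 + 12/3600 = 154 + 0.716667 + 0.003333 = 154.720000
  E ⇒ keep positive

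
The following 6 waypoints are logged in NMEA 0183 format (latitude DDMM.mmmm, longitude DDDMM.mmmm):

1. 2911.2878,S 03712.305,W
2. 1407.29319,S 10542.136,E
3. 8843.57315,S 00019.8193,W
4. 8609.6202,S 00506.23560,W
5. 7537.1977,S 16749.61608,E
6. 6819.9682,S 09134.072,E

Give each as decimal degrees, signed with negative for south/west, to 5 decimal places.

Point 1:
  φ: split at 2 digits → 29° and 11.2878′; 29 + 11.2878/60 = 29.188130
  S ⇒ negate
  Longitude: degrees = first 3 digits = 37, minutes = 12.305; 37 + 12.305/60 = 37.205083
  W → negative
Point 2:
  Latitude: degrees = first 2 digits = 14, minutes = 7.29319; 14 + 7.29319/60 = 14.121553
  S ⇒ negate
  Longitude: degrees = first 3 digits = 105, minutes = 42.136; 105 + 42.136/60 = 105.702267
  E ⇒ keep positive
Point 3:
  φ: degrees = first 2 digits = 88, minutes = 43.57315; 88 + 43.57315/60 = 88.726219
  S → negative
  Lon: split at 3 digits → 000° and 19.8193′; 0 + 19.8193/60 = 0.330322
  W → negative
Point 4:
  Latitude: degrees = first 2 digits = 86, minutes = 9.6202; 86 + 9.6202/60 = 86.160337
  hemisphere S, so the sign is −
  Lon: split at 3 digits → 005° and 6.2356′; 5 + 6.2356/60 = 5.103927
  hemisphere W, so the sign is −
Point 5:
  φ: split at 2 digits → 75° and 37.1977′; 75 + 37.1977/60 = 75.619962
  S → negative
  Lon: split at 3 digits → 167° and 49.61608′; 167 + 49.61608/60 = 167.826935
  E ⇒ keep positive
Point 6:
  φ: degrees = first 2 digits = 68, minutes = 19.9682; 68 + 19.9682/60 = 68.332803
  S → negative
  Lon: degrees = first 3 digits = 91, minutes = 34.072; 91 + 34.072/60 = 91.567867
  E ⇒ keep positive

1. -29.18813, -37.20508
2. -14.12155, 105.70227
3. -88.72622, -0.33032
4. -86.16034, -5.10393
5. -75.61996, 167.82693
6. -68.33280, 91.56787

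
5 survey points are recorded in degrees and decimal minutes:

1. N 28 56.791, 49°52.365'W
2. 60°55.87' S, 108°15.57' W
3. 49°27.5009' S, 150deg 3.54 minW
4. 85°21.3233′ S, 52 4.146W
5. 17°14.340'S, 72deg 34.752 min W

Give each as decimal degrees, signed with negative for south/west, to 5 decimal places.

1. 28.94652, -49.87275
2. -60.93117, -108.25950
3. -49.45835, -150.05900
4. -85.35539, -52.06910
5. -17.23900, -72.57920

Point 1:
  φ: 28 + 56.791/60 = 28.946517
  N → positive
  Longitude: 49 + 52.365/60 = 49.872750
  W → negative
Point 2:
  φ: 60 + 55.87/60 = 60.931167
  hemisphere S, so the sign is −
  Lon: 15.57′ = 0.259500°; total 108.259500
  hemisphere W, so the sign is −
Point 3:
  φ: 27.5009′ = 0.458348°; total 49.458348
  S → negative
  Longitude: 3.54′ = 0.059000°; total 150.059000
  W → negative
Point 4:
  Lat: 85 + 21.3233/60 = 85.355388
  S → negative
  λ: 4.146′ = 0.069100°; total 52.069100
  W ⇒ negate
Point 5:
  φ: 17 + 14.34/60 = 17.239000
  S ⇒ negate
  λ: 34.752′ = 0.579200°; total 72.579200
  hemisphere W, so the sign is −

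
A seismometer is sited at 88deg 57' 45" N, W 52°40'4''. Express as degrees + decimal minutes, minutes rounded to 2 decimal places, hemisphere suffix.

Lat: 57 + 45/60 = 57.7500′
Lon: 40 + 4/60 = 40.0667′

88° 57.75′ N, 52° 40.07′ W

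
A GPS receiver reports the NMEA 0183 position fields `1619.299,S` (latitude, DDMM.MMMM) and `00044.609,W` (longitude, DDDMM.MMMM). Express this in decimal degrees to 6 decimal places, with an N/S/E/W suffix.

φ: degrees = first 2 digits = 16, minutes = 19.299; 16 + 19.299/60 = 16.3216500
λ: split at 3 digits → 000° and 44.609′; 0 + 44.609/60 = 0.7434833

16.321650° S, 0.743483° W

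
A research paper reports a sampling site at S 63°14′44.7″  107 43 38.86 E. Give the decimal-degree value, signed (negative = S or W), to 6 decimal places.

Lat: 14′ + 44.7″ = 14.74500′; 63 + 14.74500/60 = 63.2457500
S → negative
Longitude: 43′ + 38.86″ = 43.64767′; 107 + 43.64767/60 = 107.7274611
E ⇒ keep positive

-63.245750, 107.727461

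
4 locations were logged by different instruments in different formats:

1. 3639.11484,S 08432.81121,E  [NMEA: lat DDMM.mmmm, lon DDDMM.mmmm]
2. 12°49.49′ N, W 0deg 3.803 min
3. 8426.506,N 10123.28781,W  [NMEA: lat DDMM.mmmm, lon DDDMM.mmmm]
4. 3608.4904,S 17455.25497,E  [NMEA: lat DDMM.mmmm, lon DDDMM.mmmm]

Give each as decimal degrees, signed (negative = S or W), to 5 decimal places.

1. -36.65191, 84.54685
2. 12.82483, -0.06338
3. 84.44177, -101.38813
4. -36.14151, 174.92092

Point 1:
  Lat: split at 2 digits → 36° and 39.11484′; 36 + 39.11484/60 = 36.651914
  S ⇒ negate
  Lon: degrees = first 3 digits = 84, minutes = 32.81121; 84 + 32.81121/60 = 84.546854
  E ⇒ keep positive
Point 2:
  Latitude: 12 + 49.49/60 = 12.824833
  N → positive
  Lon: 3.803′ = 0.063383°; total 0.063383
  W → negative
Point 3:
  Lat: split at 2 digits → 84° and 26.506′; 84 + 26.506/60 = 84.441767
  N ⇒ keep positive
  λ: degrees = first 3 digits = 101, minutes = 23.28781; 101 + 23.28781/60 = 101.388130
  hemisphere W, so the sign is −
Point 4:
  φ: degrees = first 2 digits = 36, minutes = 8.4904; 36 + 8.4904/60 = 36.141507
  S ⇒ negate
  Longitude: split at 3 digits → 174° and 55.25497′; 174 + 55.25497/60 = 174.920916
  E ⇒ keep positive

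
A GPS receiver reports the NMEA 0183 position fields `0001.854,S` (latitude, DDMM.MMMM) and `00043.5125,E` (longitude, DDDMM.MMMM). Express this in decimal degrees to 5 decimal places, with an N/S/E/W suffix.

0.03090° S, 0.72521° E

Latitude: degrees = first 2 digits = 0, minutes = 1.854; 0 + 1.854/60 = 0.030900
λ: split at 3 digits → 000° and 43.5125′; 0 + 43.5125/60 = 0.725208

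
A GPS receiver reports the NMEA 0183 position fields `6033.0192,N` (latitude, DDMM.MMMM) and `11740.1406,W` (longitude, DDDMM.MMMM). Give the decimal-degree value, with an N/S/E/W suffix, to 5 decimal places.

60.55032° N, 117.66901° W

Latitude: degrees = first 2 digits = 60, minutes = 33.0192; 60 + 33.0192/60 = 60.550320
Longitude: degrees = first 3 digits = 117, minutes = 40.1406; 117 + 40.1406/60 = 117.669010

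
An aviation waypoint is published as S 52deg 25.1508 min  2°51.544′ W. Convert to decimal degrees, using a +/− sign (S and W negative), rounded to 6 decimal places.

-52.419180, -2.859067

Lat: 52 + 25.1508/60 = 52.4191800
S → negative
Longitude: 51.544′ = 0.859067°; total 2.8590667
W ⇒ negate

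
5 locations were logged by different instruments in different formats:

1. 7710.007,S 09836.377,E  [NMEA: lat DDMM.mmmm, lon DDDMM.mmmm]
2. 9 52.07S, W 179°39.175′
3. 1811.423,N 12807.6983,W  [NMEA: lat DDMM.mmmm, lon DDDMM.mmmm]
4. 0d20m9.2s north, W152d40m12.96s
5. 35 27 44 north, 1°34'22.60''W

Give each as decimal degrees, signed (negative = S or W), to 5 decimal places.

1. -77.16678, 98.60628
2. -9.86783, -179.65292
3. 18.19038, -128.12831
4. 0.33589, -152.67027
5. 35.46222, -1.57294

Point 1:
  φ: degrees = first 2 digits = 77, minutes = 10.007; 77 + 10.007/60 = 77.166783
  S → negative
  Lon: split at 3 digits → 098° and 36.377′; 98 + 36.377/60 = 98.606283
  E ⇒ keep positive
Point 2:
  φ: 52.07′ = 0.867833°; total 9.867833
  S ⇒ negate
  Lon: 39.175′ = 0.652917°; total 179.652917
  W → negative
Point 3:
  Lat: degrees = first 2 digits = 18, minutes = 11.423; 18 + 11.423/60 = 18.190383
  N ⇒ keep positive
  λ: split at 3 digits → 128° and 7.6983′; 128 + 7.6983/60 = 128.128305
  hemisphere W, so the sign is −
Point 4:
  φ: 0 + 20/60 + 9.2/3600 = 0.335889
  N ⇒ keep positive
  Lon: 152° + 40/60 + 12.96/3600 = 152 + 0.666667 + 0.003600 = 152.670267
  hemisphere W, so the sign is −
Point 5:
  Lat: 27′ + 44″ = 27.73333′; 35 + 27.73333/60 = 35.462222
  N ⇒ keep positive
  λ: 34′ + 22.6″ = 34.37667′; 1 + 34.37667/60 = 1.572944
  hemisphere W, so the sign is −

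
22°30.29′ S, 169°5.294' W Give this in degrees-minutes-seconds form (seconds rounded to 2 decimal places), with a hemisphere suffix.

22°30′17.40″ S, 169°05′17.64″ W

Lat: fractional minutes 0.29000 × 60 = 17.4000″
Lon: 5.29400′ → 5′ and 0.29400 × 60 = 17.6400″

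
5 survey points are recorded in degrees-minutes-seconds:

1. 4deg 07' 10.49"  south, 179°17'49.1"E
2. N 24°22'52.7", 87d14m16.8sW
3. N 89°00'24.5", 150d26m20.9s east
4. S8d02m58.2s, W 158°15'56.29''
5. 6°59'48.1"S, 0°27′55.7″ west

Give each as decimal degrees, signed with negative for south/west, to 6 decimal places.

Point 1:
  φ: 7′ + 10.49″ = 7.17483′; 4 + 7.17483/60 = 4.1195806
  S ⇒ negate
  Longitude: 17′ + 49.1″ = 17.81833′; 179 + 17.81833/60 = 179.2969722
  E ⇒ keep positive
Point 2:
  Latitude: 22′ + 52.7″ = 22.87833′; 24 + 22.87833/60 = 24.3813056
  N → positive
  λ: 87 + 14/60 + 16.8/3600 = 87.2380000
  hemisphere W, so the sign is −
Point 3:
  Latitude: 89° + 0/60 + 24.5/3600 = 89 + 0.000000 + 0.006806 = 89.0068056
  N ⇒ keep positive
  Longitude: 26′ + 20.9″ = 26.34833′; 150 + 26.34833/60 = 150.4391389
  E → positive
Point 4:
  Lat: 8° + 2/60 + 58.2/3600 = 8 + 0.033333 + 0.016167 = 8.0495000
  hemisphere S, so the sign is −
  Longitude: 158 + 15/60 + 56.29/3600 = 158.2656361
  W ⇒ negate
Point 5:
  Lat: 6° + 59/60 + 48.1/3600 = 6 + 0.983333 + 0.013361 = 6.9966944
  S ⇒ negate
  Longitude: 0° + 27/60 + 55.7/3600 = 0 + 0.450000 + 0.015472 = 0.4654722
  W ⇒ negate

1. -4.119581, 179.296972
2. 24.381306, -87.238000
3. 89.006806, 150.439139
4. -8.049500, -158.265636
5. -6.996694, -0.465472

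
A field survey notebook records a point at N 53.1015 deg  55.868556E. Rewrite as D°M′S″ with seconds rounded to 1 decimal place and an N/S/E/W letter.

φ: whole degrees 53; 6.09000′ → 6′ and 5.400″
Longitude: whole degrees 55; 52.11336′ → 52′ and 6.802″

53°06′5.4″ N, 55°52′6.8″ E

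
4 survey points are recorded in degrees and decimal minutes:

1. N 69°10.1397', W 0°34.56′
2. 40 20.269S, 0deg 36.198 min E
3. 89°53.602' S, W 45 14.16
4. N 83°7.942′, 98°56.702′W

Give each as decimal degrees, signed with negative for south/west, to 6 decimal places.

1. 69.168995, -0.576000
2. -40.337817, 0.603300
3. -89.893367, -45.236000
4. 83.132367, -98.945033

Point 1:
  Latitude: 69 + 10.1397/60 = 69.1689950
  N → positive
  Longitude: 34.56′ = 0.576000°; total 0.5760000
  W → negative
Point 2:
  φ: 40 + 20.269/60 = 40.3378167
  S → negative
  Lon: 0 + 36.198/60 = 0.6033000
  E ⇒ keep positive
Point 3:
  Latitude: 53.602′ = 0.893367°; total 89.8933667
  S → negative
  Lon: 14.16′ = 0.236000°; total 45.2360000
  hemisphere W, so the sign is −
Point 4:
  Lat: 83 + 7.942/60 = 83.1323667
  N ⇒ keep positive
  Lon: 56.702′ = 0.945033°; total 98.9450333
  W ⇒ negate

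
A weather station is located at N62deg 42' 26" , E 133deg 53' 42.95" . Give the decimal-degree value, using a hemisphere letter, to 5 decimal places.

62.70722° N, 133.89526° E

φ: 62° + 42/60 + 26/3600 = 62 + 0.700000 + 0.007222 = 62.707222
λ: 53′ + 42.95″ = 53.71583′; 133 + 53.71583/60 = 133.895264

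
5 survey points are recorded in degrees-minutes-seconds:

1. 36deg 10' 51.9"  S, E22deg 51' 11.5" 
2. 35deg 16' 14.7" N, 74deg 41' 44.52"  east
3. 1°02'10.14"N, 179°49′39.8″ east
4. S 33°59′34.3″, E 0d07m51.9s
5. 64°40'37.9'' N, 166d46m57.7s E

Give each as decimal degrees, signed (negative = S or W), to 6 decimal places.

Point 1:
  φ: 36 + 10/60 + 51.9/3600 = 36.1810833
  S ⇒ negate
  Lon: 22° + 51/60 + 11.5/3600 = 22 + 0.850000 + 0.003194 = 22.8531944
  E → positive
Point 2:
  φ: 35° + 16/60 + 14.7/3600 = 35 + 0.266667 + 0.004083 = 35.2707500
  N → positive
  Longitude: 41′ + 44.52″ = 41.74200′; 74 + 41.74200/60 = 74.6957000
  E → positive
Point 3:
  Latitude: 1 + 2/60 + 10.14/3600 = 1.0361500
  N → positive
  λ: 49′ + 39.8″ = 49.66333′; 179 + 49.66333/60 = 179.8277222
  E ⇒ keep positive
Point 4:
  Lat: 33 + 59/60 + 34.3/3600 = 33.9928611
  S → negative
  Longitude: 0° + 7/60 + 51.9/3600 = 0 + 0.116667 + 0.014417 = 0.1310833
  E → positive
Point 5:
  Lat: 40′ + 37.9″ = 40.63167′; 64 + 40.63167/60 = 64.6771944
  N → positive
  Lon: 166 + 46/60 + 57.7/3600 = 166.7826944
  E → positive

1. -36.181083, 22.853194
2. 35.270750, 74.695700
3. 1.036150, 179.827722
4. -33.992861, 0.131083
5. 64.677194, 166.782694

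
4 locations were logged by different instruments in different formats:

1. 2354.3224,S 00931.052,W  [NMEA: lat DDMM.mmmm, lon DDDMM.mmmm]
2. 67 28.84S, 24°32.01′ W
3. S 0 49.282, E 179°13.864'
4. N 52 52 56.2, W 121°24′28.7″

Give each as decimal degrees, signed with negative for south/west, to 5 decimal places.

1. -23.90537, -9.51753
2. -67.48067, -24.53350
3. -0.82137, 179.23107
4. 52.88228, -121.40797

Point 1:
  φ: degrees = first 2 digits = 23, minutes = 54.3224; 23 + 54.3224/60 = 23.905373
  S → negative
  λ: degrees = first 3 digits = 9, minutes = 31.052; 9 + 31.052/60 = 9.517533
  W → negative
Point 2:
  Lat: 28.84′ = 0.480667°; total 67.480667
  S ⇒ negate
  Lon: 24 + 32.01/60 = 24.533500
  W ⇒ negate
Point 3:
  φ: 49.282′ = 0.821367°; total 0.821367
  S → negative
  Longitude: 13.864′ = 0.231067°; total 179.231067
  E → positive
Point 4:
  Latitude: 52 + 52/60 + 56.2/3600 = 52.882278
  N → positive
  Longitude: 121° + 24/60 + 28.7/3600 = 121 + 0.400000 + 0.007972 = 121.407972
  W ⇒ negate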